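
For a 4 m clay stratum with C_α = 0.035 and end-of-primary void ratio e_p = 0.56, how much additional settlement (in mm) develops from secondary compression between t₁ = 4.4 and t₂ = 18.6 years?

Secondary compression: S_s = C_α·H/(1+e_p)·log₁₀(t₂/t₁)
S_s = 0.035×4/(1+0.56)×log₁₀(18.6/4.4)
    = 0.08974 × 0.6261 = 0.05618 m

S_s ≈ 56.2 mm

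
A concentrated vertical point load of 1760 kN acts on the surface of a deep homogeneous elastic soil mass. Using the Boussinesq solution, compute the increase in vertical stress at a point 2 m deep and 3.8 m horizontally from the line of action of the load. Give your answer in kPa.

Boussinesq vertical stress below a point load on an elastic half-space:
Δσ_z = 3P/(2πz²) · [1 + (r/z)²]^(−5/2)
r/z = 3.8/2 = 1.9; [1+(r/z)²]^(−5/2) = 0.021915.
Δσ_z = 3×1760/(2π×2²) × 0.021915 = 210.08 × 0.021915 = 4.604 kPa

Δσ_z ≈ 4.6 kPa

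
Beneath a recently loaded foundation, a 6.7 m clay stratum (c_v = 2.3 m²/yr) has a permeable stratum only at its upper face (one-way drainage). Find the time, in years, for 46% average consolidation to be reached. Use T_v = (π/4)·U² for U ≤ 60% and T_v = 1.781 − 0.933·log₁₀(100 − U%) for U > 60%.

Drainage path length: H_d = H = 6.7 m (single drainage).
U ≤ 60%: T_v = (π/4)·U² = (π/4)×0.46² = 0.16619.
t = T_v·H_d²/c_v = 0.16619×6.7²/2.3 = 3.244 years.

t ≈ 3.24 years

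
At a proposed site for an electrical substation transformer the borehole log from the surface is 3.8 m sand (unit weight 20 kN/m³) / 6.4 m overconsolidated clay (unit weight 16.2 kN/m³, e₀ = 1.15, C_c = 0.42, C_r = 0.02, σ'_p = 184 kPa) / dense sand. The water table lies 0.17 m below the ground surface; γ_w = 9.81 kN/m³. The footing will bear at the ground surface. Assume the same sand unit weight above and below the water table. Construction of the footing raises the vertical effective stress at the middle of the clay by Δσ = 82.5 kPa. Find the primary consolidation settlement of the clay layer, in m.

Mid-depth of clay below the ground surface: z = 3.8 + 6.4/2 = 7 m.
Total vertical stress at mid-clay: σ_v = 20×3.8 + 16.2×3.2 = 127.84 kPa.
Pore pressure: u = 9.81×(7 − 0.17) = 67.002 kPa.
Initial effective stress: σ'_0 = σ_v − u = 127.84 − 67.002 = 60.838 kPa.
Final effective stress: σ'_f = 60.838 + 82.5 = 143.34 kPa.
σ'_f = 143.34 ≤ σ'_p = 184 kPa, so the clay remains overconsolidated and only the recompression index applies:
S_c = C_r·H/(1+e₀)·log₁₀(σ'_f/σ'_0) = 0.02×6.4/2.15×log₁₀(143.34/60.838)
    = 0.059534 × 0.37219 = 0.02216 m

S_c ≈ 0.0222 m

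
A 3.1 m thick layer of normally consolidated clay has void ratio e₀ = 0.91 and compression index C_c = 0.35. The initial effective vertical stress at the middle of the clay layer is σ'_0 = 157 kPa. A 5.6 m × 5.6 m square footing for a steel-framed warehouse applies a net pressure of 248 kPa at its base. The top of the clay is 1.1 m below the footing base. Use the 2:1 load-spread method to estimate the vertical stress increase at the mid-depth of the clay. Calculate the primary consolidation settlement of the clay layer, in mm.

Mid-depth of clay below the footing base: z = 1.1 + 3.1/2 = 2.65 m.
Stress increase at mid-clay by the 2:1 spreading method:
Δσ = qBL/((B+z)(L+z)) = 248×5.6×5.6/((5.6+2.65)(5.6+2.65)) = 114.27 kPa
Final effective stress: σ'_f = σ'_0 + Δσ = 157 + 114.27 = 271.27 kPa.
Normally consolidated clay, so the full stress increment lies on the virgin compression line:
S_c = C_c·H/(1+e₀)·log₁₀(σ'_f/σ'_0) = 0.35×3.1/(1+0.91)×log₁₀(271.27/157)
    = 0.56806 × 0.2375 = 0.1349 m

S_c ≈ 135 mm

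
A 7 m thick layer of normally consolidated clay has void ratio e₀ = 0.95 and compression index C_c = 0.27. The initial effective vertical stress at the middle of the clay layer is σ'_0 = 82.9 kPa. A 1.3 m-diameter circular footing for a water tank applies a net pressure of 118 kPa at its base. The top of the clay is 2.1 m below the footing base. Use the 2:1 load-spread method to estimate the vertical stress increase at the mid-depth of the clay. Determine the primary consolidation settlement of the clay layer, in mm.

Mid-depth of clay below the footing base: z = 2.1 + 7/2 = 5.6 m.
Stress increase at mid-clay by the 2:1 spreading method:
Δσ ≈ qD²/(D+z)² = 118×1.3²/(1.3+5.6)² = 4.1886 kPa
Final effective stress: σ'_f = σ'_0 + Δσ = 82.9 + 4.1886 = 87.089 kPa.
Normally consolidated clay, so the full stress increment lies on the virgin compression line:
S_c = C_c·H/(1+e₀)·log₁₀(σ'_f/σ'_0) = 0.27×7/(1+0.95)×log₁₀(87.089/82.9)
    = 0.96923 × 0.021409 = 0.02075 m

S_c ≈ 20.8 mm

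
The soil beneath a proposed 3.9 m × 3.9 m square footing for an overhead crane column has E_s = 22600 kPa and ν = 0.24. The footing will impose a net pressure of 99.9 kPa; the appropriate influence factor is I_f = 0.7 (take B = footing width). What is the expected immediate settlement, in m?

S_e ≈ 0.0114 m

Immediate (elastic) settlement: S_e = q·B·(1−ν²)/E_s · I_f.
S_e = 99.9 × 3.9 × (1 − 0.24²) / 22600 × 0.7
    = 99.9 × 3.9 × 0.9424 / 22600 × 0.7
    = 0.01137 m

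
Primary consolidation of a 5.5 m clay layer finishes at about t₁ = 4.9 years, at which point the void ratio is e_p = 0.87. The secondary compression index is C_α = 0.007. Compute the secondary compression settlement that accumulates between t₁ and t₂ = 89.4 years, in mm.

S_s ≈ 26 mm

Secondary compression: S_s = C_α·H/(1+e_p)·log₁₀(t₂/t₁)
S_s = 0.007×5.5/(1+0.87)×log₁₀(89.4/4.9)
    = 0.02059 × 1.261 = 0.02596 m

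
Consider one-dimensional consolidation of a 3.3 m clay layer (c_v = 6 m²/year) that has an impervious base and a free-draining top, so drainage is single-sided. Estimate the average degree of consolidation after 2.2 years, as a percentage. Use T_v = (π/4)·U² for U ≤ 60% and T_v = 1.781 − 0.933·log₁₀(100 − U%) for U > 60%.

U ≈ 95.9 %

Drainage path length: H_d = H = 3.3 m (single drainage).
T_v = c_v·t/H_d² = 6×2.2/3.3² = 1.2121.
T_v = 1.2121 corresponds to the U > 60% branch:
U = 1 − 10^((1.781 − T_v)/0.933)/100 = 0.9593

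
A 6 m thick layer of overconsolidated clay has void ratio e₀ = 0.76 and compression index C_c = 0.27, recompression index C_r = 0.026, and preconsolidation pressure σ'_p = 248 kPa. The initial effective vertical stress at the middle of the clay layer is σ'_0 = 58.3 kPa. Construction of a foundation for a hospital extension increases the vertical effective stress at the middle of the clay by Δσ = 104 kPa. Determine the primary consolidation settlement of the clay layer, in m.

S_c ≈ 0.0394 m

Final effective stress: σ'_f = 58.3 + 104 = 162.3 kPa.
σ'_f = 162.3 ≤ σ'_p = 248 kPa, so the clay remains overconsolidated and only the recompression index applies:
S_c = C_r·H/(1+e₀)·log₁₀(σ'_f/σ'_0) = 0.026×6/1.76×log₁₀(162.3/58.3)
    = 0.088637 × 0.44465 = 0.03941 m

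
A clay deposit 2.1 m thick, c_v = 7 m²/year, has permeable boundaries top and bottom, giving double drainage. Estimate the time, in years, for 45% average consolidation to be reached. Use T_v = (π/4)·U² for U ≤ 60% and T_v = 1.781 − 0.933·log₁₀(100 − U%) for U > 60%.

Drainage path length: H_d = H/2 = 1.05 m (double drainage).
U ≤ 60%: T_v = (π/4)·U² = (π/4)×0.45² = 0.15904.
t = T_v·H_d²/c_v = 0.15904×1.05²/7 = 0.02505 years.

t ≈ 0.025 years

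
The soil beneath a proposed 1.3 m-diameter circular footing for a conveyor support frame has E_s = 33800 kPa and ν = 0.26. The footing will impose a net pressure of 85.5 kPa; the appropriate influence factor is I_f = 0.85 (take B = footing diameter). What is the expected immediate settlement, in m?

Immediate (elastic) settlement: S_e = q·B·(1−ν²)/E_s · I_f.
S_e = 85.5 × 1.3 × (1 − 0.26²) / 33800 × 0.85
    = 85.5 × 1.3 × 0.9324 / 33800 × 0.85
    = 0.002606 m

S_e ≈ 0.00261 m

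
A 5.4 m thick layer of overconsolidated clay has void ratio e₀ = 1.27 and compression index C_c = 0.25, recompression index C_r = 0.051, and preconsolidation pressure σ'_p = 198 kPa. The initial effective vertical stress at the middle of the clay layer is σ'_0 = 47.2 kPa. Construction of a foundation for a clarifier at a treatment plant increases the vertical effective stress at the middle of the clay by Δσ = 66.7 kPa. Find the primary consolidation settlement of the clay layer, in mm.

Final effective stress: σ'_f = 47.2 + 66.7 = 113.9 kPa.
σ'_f = 113.9 ≤ σ'_p = 198 kPa, so the clay remains overconsolidated and only the recompression index applies:
S_c = C_r·H/(1+e₀)·log₁₀(σ'_f/σ'_0) = 0.051×5.4/2.27×log₁₀(113.9/47.2)
    = 0.12132 × 0.38258 = 0.04642 m

S_c ≈ 46.4 mm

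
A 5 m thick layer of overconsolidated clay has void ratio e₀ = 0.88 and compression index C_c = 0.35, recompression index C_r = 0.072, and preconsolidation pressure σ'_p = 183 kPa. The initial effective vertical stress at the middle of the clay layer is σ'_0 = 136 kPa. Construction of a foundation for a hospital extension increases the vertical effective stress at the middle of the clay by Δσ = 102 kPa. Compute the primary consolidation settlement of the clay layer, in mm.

S_c ≈ 131 mm

Final effective stress: σ'_f = 136 + 102 = 238 kPa.
σ'_f = 238 > σ'_p = 183 kPa, so the stress path crosses the preconsolidation pressure — recompression up to σ'_p, then virgin compression beyond:
S_c = H/(1+e₀)·[C_r·log₁₀(σ'_p/σ'_0) + C_c·log₁₀(σ'_f/σ'_p)]
    = 5/1.88 × [0.072×log₁₀(183/136) + 0.35×log₁₀(238/183)]
    = 2.6596 × [0.0092817 + 0.039944] = 0.1309 m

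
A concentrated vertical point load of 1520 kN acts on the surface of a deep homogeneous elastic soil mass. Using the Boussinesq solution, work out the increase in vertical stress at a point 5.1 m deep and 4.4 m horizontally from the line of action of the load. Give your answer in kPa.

Δσ_z ≈ 6.94 kPa

Boussinesq vertical stress below a point load on an elastic half-space:
Δσ_z = 3P/(2πz²) · [1 + (r/z)²]^(−5/2)
r/z = 4.4/5.1 = 0.86275; [1+(r/z)²]^(−5/2) = 0.24885.
Δσ_z = 3×1520/(2π×5.1²) × 0.24885 = 27.903 × 0.24885 = 6.944 kPa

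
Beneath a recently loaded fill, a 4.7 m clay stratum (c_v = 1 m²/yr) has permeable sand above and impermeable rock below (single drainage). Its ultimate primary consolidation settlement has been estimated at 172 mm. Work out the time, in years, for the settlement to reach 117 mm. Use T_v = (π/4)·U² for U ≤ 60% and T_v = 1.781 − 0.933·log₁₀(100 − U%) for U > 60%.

Drainage path length: H_d = H = 4.7 m (single drainage).
U = S(t)/S_ult = 117/172 = 0.6802.
U > 60%: T_v = 1.781 − 0.933·log₁₀(100 − 68.023) = 0.37699.
t = T_v·H_d²/c_v = 0.37699×4.7²/1 = 8.328 years.

t ≈ 8.33 years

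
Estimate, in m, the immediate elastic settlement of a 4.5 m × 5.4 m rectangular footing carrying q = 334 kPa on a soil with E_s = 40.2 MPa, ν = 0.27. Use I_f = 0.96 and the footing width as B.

Immediate (elastic) settlement: S_e = q·B·(1−ν²)/E_s · I_f.
E_s = 40.2 MPa = 40200 kPa.
S_e = 334 × 4.5 × (1 − 0.27²) / 40200 × 0.96
    = 334 × 4.5 × 0.9271 / 40200 × 0.96
    = 0.03328 m

S_e ≈ 0.0333 m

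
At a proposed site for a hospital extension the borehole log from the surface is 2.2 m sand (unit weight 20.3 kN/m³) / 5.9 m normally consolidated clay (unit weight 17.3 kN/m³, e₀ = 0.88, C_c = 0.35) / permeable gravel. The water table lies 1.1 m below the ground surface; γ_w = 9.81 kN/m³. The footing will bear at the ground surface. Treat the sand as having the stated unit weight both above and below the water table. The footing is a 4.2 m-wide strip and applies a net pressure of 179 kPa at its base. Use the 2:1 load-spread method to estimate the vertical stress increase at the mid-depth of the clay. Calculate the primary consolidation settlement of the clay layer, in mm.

Mid-depth of clay below the ground surface: z = 2.2 + 5.9/2 = 5.15 m.
Total vertical stress at mid-clay: σ_v = 20.3×2.2 + 17.3×2.95 = 95.695 kPa.
Pore pressure: u = 9.81×(5.15 − 1.1) = 39.73 kPa.
Initial effective stress: σ'_0 = σ_v − u = 95.695 − 39.73 = 55.965 kPa.
Stress increase at mid-clay by the 2:1 spreading method:
Δσ = qB/(B+z) = 179×4.2/(4.2+5.15) = 80.406 kPa
Final effective stress: σ'_f = σ'_0 + Δσ = 55.965 + 80.406 = 136.37 kPa.
Normally consolidated clay, so the full stress increment lies on the virgin compression line:
S_c = C_c·H/(1+e₀)·log₁₀(σ'_f/σ'_0) = 0.35×5.9/(1+0.88)×log₁₀(136.37/55.965)
    = 1.0984 × 0.3868 = 0.4249 m

S_c ≈ 425 mm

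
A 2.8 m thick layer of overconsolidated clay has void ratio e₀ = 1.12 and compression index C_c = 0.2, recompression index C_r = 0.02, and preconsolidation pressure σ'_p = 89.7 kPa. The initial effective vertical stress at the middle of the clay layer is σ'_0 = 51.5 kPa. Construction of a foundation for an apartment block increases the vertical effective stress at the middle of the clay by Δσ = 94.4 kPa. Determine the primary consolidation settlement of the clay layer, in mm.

S_c ≈ 62.2 mm

Final effective stress: σ'_f = 51.5 + 94.4 = 145.9 kPa.
σ'_f = 145.9 > σ'_p = 89.7 kPa, so the stress path crosses the preconsolidation pressure — recompression up to σ'_p, then virgin compression beyond:
S_c = H/(1+e₀)·[C_r·log₁₀(σ'_p/σ'_0) + C_c·log₁₀(σ'_f/σ'_p)]
    = 2.8/2.12 × [0.02×log₁₀(89.7/51.5) + 0.2×log₁₀(145.9/89.7)]
    = 1.3208 × [0.0048197 + 0.042253] = 0.06217 m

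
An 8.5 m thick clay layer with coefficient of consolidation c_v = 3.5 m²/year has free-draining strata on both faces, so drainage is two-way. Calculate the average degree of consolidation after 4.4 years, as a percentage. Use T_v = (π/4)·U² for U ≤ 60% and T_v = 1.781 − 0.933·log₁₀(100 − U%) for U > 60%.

U ≈ 90.1 %

Drainage path length: H_d = H/2 = 4.25 m (double drainage).
T_v = c_v·t/H_d² = 3.5×4.4/4.25² = 0.8526.
T_v = 0.8526 corresponds to the U > 60% branch:
U = 1 − 10^((1.781 − T_v)/0.933)/100 = 0.9011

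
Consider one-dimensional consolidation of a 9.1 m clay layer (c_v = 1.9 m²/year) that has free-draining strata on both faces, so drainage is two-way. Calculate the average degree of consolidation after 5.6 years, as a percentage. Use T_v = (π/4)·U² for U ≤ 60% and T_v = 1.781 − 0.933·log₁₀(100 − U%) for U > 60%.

Drainage path length: H_d = H/2 = 4.55 m (double drainage).
T_v = c_v·t/H_d² = 1.9×5.6/4.55² = 0.51395.
T_v = 0.51395 corresponds to the U > 60% branch:
U = 1 − 10^((1.781 − T_v)/0.933)/100 = 0.7719

U ≈ 77.2 %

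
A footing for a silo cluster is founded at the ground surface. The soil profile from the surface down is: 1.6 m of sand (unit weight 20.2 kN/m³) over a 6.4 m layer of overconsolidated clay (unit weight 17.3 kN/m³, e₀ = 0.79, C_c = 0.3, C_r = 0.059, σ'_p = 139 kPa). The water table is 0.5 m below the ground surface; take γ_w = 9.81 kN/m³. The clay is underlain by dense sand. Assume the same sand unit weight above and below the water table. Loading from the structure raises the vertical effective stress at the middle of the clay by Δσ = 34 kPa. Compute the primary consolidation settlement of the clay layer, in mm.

Mid-depth of clay below the ground surface: z = 1.6 + 6.4/2 = 4.8 m.
Total vertical stress at mid-clay: σ_v = 20.2×1.6 + 17.3×3.2 = 87.68 kPa.
Pore pressure: u = 9.81×(4.8 − 0.5) = 42.183 kPa.
Initial effective stress: σ'_0 = σ_v − u = 87.68 − 42.183 = 45.497 kPa.
Final effective stress: σ'_f = 45.497 + 34 = 79.497 kPa.
σ'_f = 79.497 ≤ σ'_p = 139 kPa, so the clay remains overconsolidated and only the recompression index applies:
S_c = C_r·H/(1+e₀)·log₁₀(σ'_f/σ'_0) = 0.059×6.4/1.79×log₁₀(79.497/45.497)
    = 0.21095 × 0.24237 = 0.05113 m

S_c ≈ 51.1 mm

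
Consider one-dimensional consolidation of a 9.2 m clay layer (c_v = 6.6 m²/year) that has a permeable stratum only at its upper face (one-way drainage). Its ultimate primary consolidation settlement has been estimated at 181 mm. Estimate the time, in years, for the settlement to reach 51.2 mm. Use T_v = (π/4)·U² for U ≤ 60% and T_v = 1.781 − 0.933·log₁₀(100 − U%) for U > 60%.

t ≈ 0.806 years

Drainage path length: H_d = H = 9.2 m (single drainage).
U = S(t)/S_ult = 51.2/181 = 0.2829.
U ≤ 60%: T_v = (π/4)·U² = (π/4)×0.28287² = 0.062845.
t = T_v·H_d²/c_v = 0.062845×9.2²/6.6 = 0.8059 years.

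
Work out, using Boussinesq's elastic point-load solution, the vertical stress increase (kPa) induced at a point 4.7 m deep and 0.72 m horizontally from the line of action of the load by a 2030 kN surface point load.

Boussinesq vertical stress below a point load on an elastic half-space:
Δσ_z = 3P/(2πz²) · [1 + (r/z)²]^(−5/2)
r/z = 0.72/4.7 = 0.15319; [1+(r/z)²]^(−5/2) = 0.94366.
Δσ_z = 3×2030/(2π×4.7²) × 0.94366 = 43.877 × 0.94366 = 41.4 kPa

Δσ_z ≈ 41.4 kPa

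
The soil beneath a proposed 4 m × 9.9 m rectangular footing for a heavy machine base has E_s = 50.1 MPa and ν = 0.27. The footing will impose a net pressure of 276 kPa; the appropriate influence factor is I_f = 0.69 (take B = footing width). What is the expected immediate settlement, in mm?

S_e ≈ 14.1 mm

Immediate (elastic) settlement: S_e = q·B·(1−ν²)/E_s · I_f.
E_s = 50.1 MPa = 50100 kPa.
S_e = 276 × 4 × (1 − 0.27²) / 50100 × 0.69
    = 276 × 4 × 0.9271 / 50100 × 0.69
    = 0.0141 m = 14.1 mm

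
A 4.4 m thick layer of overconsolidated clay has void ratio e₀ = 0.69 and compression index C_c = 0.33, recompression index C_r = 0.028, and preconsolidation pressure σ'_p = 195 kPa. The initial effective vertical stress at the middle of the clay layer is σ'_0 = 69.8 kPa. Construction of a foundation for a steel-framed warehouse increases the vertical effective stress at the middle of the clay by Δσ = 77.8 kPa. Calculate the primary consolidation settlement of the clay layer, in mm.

S_c ≈ 23.7 mm

Final effective stress: σ'_f = 69.8 + 77.8 = 147.6 kPa.
σ'_f = 147.6 ≤ σ'_p = 195 kPa, so the clay remains overconsolidated and only the recompression index applies:
S_c = C_r·H/(1+e₀)·log₁₀(σ'_f/σ'_0) = 0.028×4.4/1.69×log₁₀(147.6/69.8)
    = 0.072901 × 0.32523 = 0.02371 m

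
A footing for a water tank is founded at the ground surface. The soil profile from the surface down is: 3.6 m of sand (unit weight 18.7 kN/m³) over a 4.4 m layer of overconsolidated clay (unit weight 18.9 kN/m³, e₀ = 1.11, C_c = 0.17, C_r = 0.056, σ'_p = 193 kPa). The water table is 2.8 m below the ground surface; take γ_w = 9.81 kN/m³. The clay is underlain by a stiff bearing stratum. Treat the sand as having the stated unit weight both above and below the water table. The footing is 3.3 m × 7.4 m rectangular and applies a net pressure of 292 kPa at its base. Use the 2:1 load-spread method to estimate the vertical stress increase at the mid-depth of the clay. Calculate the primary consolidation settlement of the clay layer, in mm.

S_c ≈ 28.3 mm

Mid-depth of clay below the ground surface: z = 3.6 + 4.4/2 = 5.8 m.
Total vertical stress at mid-clay: σ_v = 18.7×3.6 + 18.9×2.2 = 108.9 kPa.
Pore pressure: u = 9.81×(5.8 − 2.8) = 29.43 kPa.
Initial effective stress: σ'_0 = σ_v − u = 108.9 − 29.43 = 79.47 kPa.
Stress increase at mid-clay by the 2:1 spreading method:
Δσ = qBL/((B+z)(L+z)) = 292×3.3×7.4/((3.3+5.8)(7.4+5.8)) = 59.363 kPa
Final effective stress: σ'_f = 79.47 + 59.363 = 138.83 kPa.
σ'_f = 138.83 ≤ σ'_p = 193 kPa, so the clay remains overconsolidated and only the recompression index applies:
S_c = C_r·H/(1+e₀)·log₁₀(σ'_f/σ'_0) = 0.056×4.4/2.11×log₁₀(138.83/79.47)
    = 0.11678 × 0.24228 = 0.02829 m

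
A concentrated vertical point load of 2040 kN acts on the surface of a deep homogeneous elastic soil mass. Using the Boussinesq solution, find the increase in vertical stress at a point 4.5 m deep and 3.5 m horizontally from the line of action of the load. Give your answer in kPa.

Δσ_z ≈ 14.7 kPa

Boussinesq vertical stress below a point load on an elastic half-space:
Δσ_z = 3P/(2πz²) · [1 + (r/z)²]^(−5/2)
r/z = 3.5/4.5 = 0.77778; [1+(r/z)²]^(−5/2) = 0.30645.
Δσ_z = 3×2040/(2π×4.5²) × 0.30645 = 48.1 × 0.30645 = 14.74 kPa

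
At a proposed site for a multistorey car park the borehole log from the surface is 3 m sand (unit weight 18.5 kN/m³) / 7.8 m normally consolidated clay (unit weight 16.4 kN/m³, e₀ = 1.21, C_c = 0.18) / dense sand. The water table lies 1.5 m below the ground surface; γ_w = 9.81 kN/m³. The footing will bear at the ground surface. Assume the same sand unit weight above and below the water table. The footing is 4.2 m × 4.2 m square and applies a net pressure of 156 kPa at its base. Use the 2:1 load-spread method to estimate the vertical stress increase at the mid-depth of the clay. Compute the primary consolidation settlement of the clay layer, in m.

Mid-depth of clay below the ground surface: z = 3 + 7.8/2 = 6.9 m.
Total vertical stress at mid-clay: σ_v = 18.5×3 + 16.4×3.9 = 119.46 kPa.
Pore pressure: u = 9.81×(6.9 − 1.5) = 52.974 kPa.
Initial effective stress: σ'_0 = σ_v − u = 119.46 − 52.974 = 66.486 kPa.
Stress increase at mid-clay by the 2:1 spreading method:
Δσ = qBL/((B+z)(L+z)) = 156×4.2×4.2/((4.2+6.9)(4.2+6.9)) = 22.335 kPa
Final effective stress: σ'_f = σ'_0 + Δσ = 66.486 + 22.335 = 88.821 kPa.
Normally consolidated clay, so the full stress increment lies on the virgin compression line:
S_c = C_c·H/(1+e₀)·log₁₀(σ'_f/σ'_0) = 0.18×7.8/(1+1.21)×log₁₀(88.821/66.486)
    = 0.63529 × 0.12579 = 0.07991 m

S_c ≈ 0.0799 m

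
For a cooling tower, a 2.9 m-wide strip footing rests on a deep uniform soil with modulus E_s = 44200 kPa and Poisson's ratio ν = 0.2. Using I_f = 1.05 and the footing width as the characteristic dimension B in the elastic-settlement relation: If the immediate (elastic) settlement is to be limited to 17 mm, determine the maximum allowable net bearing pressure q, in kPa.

q ≈ 257 kPa

S_e = q·B·(1−ν²)/E_s · I_f  ⇒  q = S_e·E_s / (B·(1−ν²)·I_f).
q = 0.017 × 44200 / (2.9 × 0.96 × 1.05) = 257 kPa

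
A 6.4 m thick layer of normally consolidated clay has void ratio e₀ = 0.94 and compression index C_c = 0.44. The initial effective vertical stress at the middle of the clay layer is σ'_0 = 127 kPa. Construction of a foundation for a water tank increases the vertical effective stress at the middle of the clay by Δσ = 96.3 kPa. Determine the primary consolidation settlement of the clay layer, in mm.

S_c ≈ 356 mm

Final effective stress: σ'_f = σ'_0 + Δσ = 127 + 96.3 = 223.3 kPa.
Normally consolidated clay, so the full stress increment lies on the virgin compression line:
S_c = C_c·H/(1+e₀)·log₁₀(σ'_f/σ'_0) = 0.44×6.4/(1+0.94)×log₁₀(223.3/127)
    = 1.4515 × 0.24509 = 0.3557 m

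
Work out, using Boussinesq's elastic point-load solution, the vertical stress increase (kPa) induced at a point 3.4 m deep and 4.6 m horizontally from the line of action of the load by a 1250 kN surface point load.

Δσ_z ≈ 3.83 kPa

Boussinesq vertical stress below a point load on an elastic half-space:
Δσ_z = 3P/(2πz²) · [1 + (r/z)²]^(−5/2)
r/z = 4.6/3.4 = 1.3529; [1+(r/z)²]^(−5/2) = 0.074193.
Δσ_z = 3×1250/(2π×3.4²) × 0.074193 = 51.629 × 0.074193 = 3.831 kPa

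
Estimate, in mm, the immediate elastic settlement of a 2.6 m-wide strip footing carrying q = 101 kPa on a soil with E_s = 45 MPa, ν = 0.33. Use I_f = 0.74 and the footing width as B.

S_e ≈ 3.85 mm

Immediate (elastic) settlement: S_e = q·B·(1−ν²)/E_s · I_f.
E_s = 45 MPa = 45000 kPa.
S_e = 101 × 2.6 × (1 − 0.33²) / 45000 × 0.74
    = 101 × 2.6 × 0.8911 / 45000 × 0.74
    = 0.003848 m = 3.848 mm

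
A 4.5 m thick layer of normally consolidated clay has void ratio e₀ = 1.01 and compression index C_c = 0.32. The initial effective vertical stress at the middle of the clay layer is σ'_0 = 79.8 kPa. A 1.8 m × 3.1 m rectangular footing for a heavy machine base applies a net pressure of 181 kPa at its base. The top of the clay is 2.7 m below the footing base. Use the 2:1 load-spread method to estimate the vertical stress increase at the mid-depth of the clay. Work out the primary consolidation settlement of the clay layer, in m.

Mid-depth of clay below the footing base: z = 2.7 + 4.5/2 = 4.95 m.
Stress increase at mid-clay by the 2:1 spreading method:
Δσ = qBL/((B+z)(L+z)) = 181×1.8×3.1/((1.8+4.95)(3.1+4.95)) = 18.587 kPa
Final effective stress: σ'_f = σ'_0 + Δσ = 79.8 + 18.587 = 98.387 kPa.
Normally consolidated clay, so the full stress increment lies on the virgin compression line:
S_c = C_c·H/(1+e₀)·log₁₀(σ'_f/σ'_0) = 0.32×4.5/(1+1.01)×log₁₀(98.387/79.8)
    = 0.71642 × 0.090935 = 0.06515 m

S_c ≈ 0.0651 m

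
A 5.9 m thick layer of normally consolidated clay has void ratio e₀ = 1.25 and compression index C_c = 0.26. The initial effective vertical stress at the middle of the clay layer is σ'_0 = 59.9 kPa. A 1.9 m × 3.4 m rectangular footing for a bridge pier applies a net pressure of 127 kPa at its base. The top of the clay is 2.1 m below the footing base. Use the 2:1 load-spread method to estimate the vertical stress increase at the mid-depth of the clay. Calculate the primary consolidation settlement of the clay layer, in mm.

Mid-depth of clay below the footing base: z = 2.1 + 5.9/2 = 5.05 m.
Stress increase at mid-clay by the 2:1 spreading method:
Δσ = qBL/((B+z)(L+z)) = 127×1.9×3.4/((1.9+5.05)(3.4+5.05)) = 13.97 kPa
Final effective stress: σ'_f = σ'_0 + Δσ = 59.9 + 13.97 = 73.87 kPa.
Normally consolidated clay, so the full stress increment lies on the virgin compression line:
S_c = C_c·H/(1+e₀)·log₁₀(σ'_f/σ'_0) = 0.26×5.9/(1+1.25)×log₁₀(73.87/59.9)
    = 0.68178 × 0.091041 = 0.06207 m

S_c ≈ 62.1 mm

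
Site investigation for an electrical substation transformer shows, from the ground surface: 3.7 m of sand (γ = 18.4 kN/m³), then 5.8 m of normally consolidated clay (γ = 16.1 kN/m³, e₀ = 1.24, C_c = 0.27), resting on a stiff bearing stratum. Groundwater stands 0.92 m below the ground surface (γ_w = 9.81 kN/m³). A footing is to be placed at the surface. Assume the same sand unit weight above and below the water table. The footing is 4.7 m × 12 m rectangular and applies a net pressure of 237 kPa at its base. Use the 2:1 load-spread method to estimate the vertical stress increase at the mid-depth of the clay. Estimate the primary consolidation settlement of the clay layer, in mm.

S_c ≈ 222 mm

Mid-depth of clay below the ground surface: z = 3.7 + 5.8/2 = 6.6 m.
Total vertical stress at mid-clay: σ_v = 18.4×3.7 + 16.1×2.9 = 114.77 kPa.
Pore pressure: u = 9.81×(6.6 − 0.92) = 55.721 kPa.
Initial effective stress: σ'_0 = σ_v − u = 114.77 − 55.721 = 59.049 kPa.
Stress increase at mid-clay by the 2:1 spreading method:
Δσ = qBL/((B+z)(L+z)) = 237×4.7×12/((4.7+6.6)(12+6.6)) = 63.597 kPa
Final effective stress: σ'_f = σ'_0 + Δσ = 59.049 + 63.597 = 122.65 kPa.
Normally consolidated clay, so the full stress increment lies on the virgin compression line:
S_c = C_c·H/(1+e₀)·log₁₀(σ'_f/σ'_0) = 0.27×5.8/(1+1.24)×log₁₀(122.65/59.049)
    = 0.69911 × 0.31746 = 0.2219 m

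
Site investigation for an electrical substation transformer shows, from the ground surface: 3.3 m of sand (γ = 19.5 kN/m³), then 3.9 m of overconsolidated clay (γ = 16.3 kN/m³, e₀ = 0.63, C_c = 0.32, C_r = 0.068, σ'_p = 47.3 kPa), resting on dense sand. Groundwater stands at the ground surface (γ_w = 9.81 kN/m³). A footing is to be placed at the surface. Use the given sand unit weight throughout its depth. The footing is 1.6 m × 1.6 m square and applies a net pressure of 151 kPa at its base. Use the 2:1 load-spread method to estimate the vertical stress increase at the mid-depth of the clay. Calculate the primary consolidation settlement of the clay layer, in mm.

Mid-depth of clay below the ground surface: z = 3.3 + 3.9/2 = 5.25 m.
Total vertical stress at mid-clay: σ_v = 19.5×3.3 + 16.3×1.95 = 96.135 kPa.
Pore pressure: u = 9.81×(5.25 − 0) = 51.503 kPa.
Initial effective stress: σ'_0 = σ_v − u = 96.135 − 51.503 = 44.632 kPa.
Stress increase at mid-clay by the 2:1 spreading method:
Δσ = qBL/((B+z)(L+z)) = 151×1.6×1.6/((1.6+5.25)(1.6+5.25)) = 8.2383 kPa
Final effective stress: σ'_f = 44.632 + 8.2383 = 52.87 kPa.
σ'_f = 52.87 > σ'_p = 47.3 kPa, so the stress path crosses the preconsolidation pressure — recompression up to σ'_p, then virgin compression beyond:
S_c = H/(1+e₀)·[C_r·log₁₀(σ'_p/σ'_0) + C_c·log₁₀(σ'_f/σ'_p)]
    = 3.9/1.63 × [0.068×log₁₀(47.3/44.632) + 0.32×log₁₀(52.87/47.3)]
    = 2.3926 × [0.0017146 + 0.015471] = 0.04112 m

S_c ≈ 41.1 mm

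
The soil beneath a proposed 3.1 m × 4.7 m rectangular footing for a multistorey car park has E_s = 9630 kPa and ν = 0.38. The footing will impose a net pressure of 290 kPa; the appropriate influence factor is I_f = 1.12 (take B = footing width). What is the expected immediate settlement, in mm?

Immediate (elastic) settlement: S_e = q·B·(1−ν²)/E_s · I_f.
S_e = 290 × 3.1 × (1 − 0.38²) / 9630 × 1.12
    = 290 × 3.1 × 0.8556 / 9630 × 1.12
    = 0.08946 m = 89.46 mm

S_e ≈ 89.5 mm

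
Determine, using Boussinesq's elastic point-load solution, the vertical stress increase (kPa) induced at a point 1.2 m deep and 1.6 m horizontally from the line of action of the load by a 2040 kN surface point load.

Boussinesq vertical stress below a point load on an elastic half-space:
Δσ_z = 3P/(2πz²) · [1 + (r/z)²]^(−5/2)
r/z = 1.6/1.2 = 1.3333; [1+(r/z)²]^(−5/2) = 0.07776.
Δσ_z = 3×2040/(2π×1.2²) × 0.07776 = 676.41 × 0.07776 = 52.6 kPa

Δσ_z ≈ 52.6 kPa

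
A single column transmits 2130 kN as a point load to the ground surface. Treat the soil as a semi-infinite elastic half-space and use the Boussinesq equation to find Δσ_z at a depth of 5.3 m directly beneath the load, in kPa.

Δσ_z ≈ 36.2 kPa

Boussinesq vertical stress below a point load on an elastic half-space:
Δσ_z = 3P/(2πz²) · [1 + (r/z)²]^(−5/2)
r/z = 0/5.3 = 0; [1+(r/z)²]^(−5/2) = 1.
Δσ_z = 3×2130/(2π×5.3²) × 1 = 36.205 × 1 = 36.2 kPa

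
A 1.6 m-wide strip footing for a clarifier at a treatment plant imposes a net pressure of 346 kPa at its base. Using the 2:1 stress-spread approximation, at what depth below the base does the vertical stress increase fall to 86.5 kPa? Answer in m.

z ≈ 4.8 m

2:1 spreading — at depth z the loaded area has grown by z in each plan dimension:
qB/(B+z) = Δσ_z ⇒ z = qB/Δσ_z − B = 346×1.6/86.5 − 1.6 = 4.8 m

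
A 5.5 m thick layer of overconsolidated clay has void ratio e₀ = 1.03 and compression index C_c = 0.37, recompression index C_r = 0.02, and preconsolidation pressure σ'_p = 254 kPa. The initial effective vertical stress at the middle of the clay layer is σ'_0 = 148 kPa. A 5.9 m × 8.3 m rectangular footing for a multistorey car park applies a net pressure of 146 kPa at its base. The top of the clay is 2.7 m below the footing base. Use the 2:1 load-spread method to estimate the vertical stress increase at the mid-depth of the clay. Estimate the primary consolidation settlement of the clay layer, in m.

S_c ≈ 0.00635 m

Mid-depth of clay below the footing base: z = 2.7 + 5.5/2 = 5.45 m.
Stress increase at mid-clay by the 2:1 spreading method:
Δσ = qBL/((B+z)(L+z)) = 146×5.9×8.3/((5.9+5.45)(8.3+5.45)) = 45.813 kPa
Final effective stress: σ'_f = 148 + 45.813 = 193.81 kPa.
σ'_f = 193.81 ≤ σ'_p = 254 kPa, so the clay remains overconsolidated and only the recompression index applies:
S_c = C_r·H/(1+e₀)·log₁₀(σ'_f/σ'_0) = 0.02×5.5/2.03×log₁₀(193.81/148)
    = 0.054188 × 0.11711 = 0.006346 m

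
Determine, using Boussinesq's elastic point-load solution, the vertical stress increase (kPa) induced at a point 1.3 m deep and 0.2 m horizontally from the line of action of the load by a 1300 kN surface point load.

Boussinesq vertical stress below a point load on an elastic half-space:
Δσ_z = 3P/(2πz²) · [1 + (r/z)²]^(−5/2)
r/z = 0.2/1.3 = 0.15385; [1+(r/z)²]^(−5/2) = 0.9432.
Δσ_z = 3×1300/(2π×1.3²) × 0.9432 = 367.28 × 0.9432 = 346.4 kPa

Δσ_z ≈ 346 kPa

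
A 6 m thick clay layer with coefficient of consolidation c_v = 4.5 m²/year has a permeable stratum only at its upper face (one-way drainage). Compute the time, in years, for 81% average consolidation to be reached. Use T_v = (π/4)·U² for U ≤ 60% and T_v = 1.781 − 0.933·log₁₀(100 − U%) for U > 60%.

t ≈ 4.7 years

Drainage path length: H_d = H = 6 m (single drainage).
U > 60%: T_v = 1.781 − 0.933·log₁₀(100 − 81) = 0.58792.
t = T_v·H_d²/c_v = 0.58792×6²/4.5 = 4.703 years.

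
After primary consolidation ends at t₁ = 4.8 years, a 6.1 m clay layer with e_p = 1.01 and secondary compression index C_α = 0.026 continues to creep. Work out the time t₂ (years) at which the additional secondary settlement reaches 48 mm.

t₂ ≈ 19.5 years

S_s = C_α·H/(1+e_p)·log₁₀(t₂/t₁) ⇒ log₁₀(t₂/t₁) = S_s·(1+e_p)/(C_α·H).
log₁₀(t₂/t₁) = 0.048 × (1+1.01) / (0.026×6.1) = 0.6083
t₂ = t₁ × 10^0.6083 = 4.8 × 4.058 = 19.48 years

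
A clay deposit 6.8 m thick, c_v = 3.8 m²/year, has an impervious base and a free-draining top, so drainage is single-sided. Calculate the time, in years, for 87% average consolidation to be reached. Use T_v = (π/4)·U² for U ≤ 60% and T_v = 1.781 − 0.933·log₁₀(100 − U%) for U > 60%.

Drainage path length: H_d = H = 6.8 m (single drainage).
U > 60%: T_v = 1.781 − 0.933·log₁₀(100 − 87) = 0.74169.
t = T_v·H_d²/c_v = 0.74169×6.8²/3.8 = 9.025 years.

t ≈ 9.03 years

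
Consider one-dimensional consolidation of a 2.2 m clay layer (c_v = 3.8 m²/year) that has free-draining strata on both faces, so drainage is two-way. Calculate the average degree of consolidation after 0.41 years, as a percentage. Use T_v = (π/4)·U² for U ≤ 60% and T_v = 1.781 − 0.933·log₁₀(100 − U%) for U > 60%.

U ≈ 96.6 %

Drainage path length: H_d = H/2 = 1.1 m (double drainage).
T_v = c_v·t/H_d² = 3.8×0.41/1.1² = 1.2876.
T_v = 1.2876 corresponds to the U > 60% branch:
U = 1 − 10^((1.781 − T_v)/0.933)/100 = 0.9662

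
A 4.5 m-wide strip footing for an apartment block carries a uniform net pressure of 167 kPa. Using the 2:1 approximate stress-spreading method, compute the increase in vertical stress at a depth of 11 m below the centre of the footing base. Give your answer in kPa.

By the 2:1 method the load spreads at 1 horizontal : 2 vertical, so at depth z the loaded area has grown by z in each plan dimension:
Δσ = qB/(B+z) = 167×4.5/(4.5+11) = 48.484 kPa

Δσ_z ≈ 48.5 kPa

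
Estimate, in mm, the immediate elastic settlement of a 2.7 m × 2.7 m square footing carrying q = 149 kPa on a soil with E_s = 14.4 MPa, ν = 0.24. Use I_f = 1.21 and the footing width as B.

Immediate (elastic) settlement: S_e = q·B·(1−ν²)/E_s · I_f.
E_s = 14.4 MPa = 14400 kPa.
S_e = 149 × 2.7 × (1 − 0.24²) / 14400 × 1.21
    = 149 × 2.7 × 0.9424 / 14400 × 1.21
    = 0.03186 m = 31.86 mm

S_e ≈ 31.9 mm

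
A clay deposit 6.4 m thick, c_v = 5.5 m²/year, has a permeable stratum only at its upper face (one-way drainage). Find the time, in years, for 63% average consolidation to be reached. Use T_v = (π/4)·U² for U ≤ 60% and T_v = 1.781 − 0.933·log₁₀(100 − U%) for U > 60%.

t ≈ 2.37 years

Drainage path length: H_d = H = 6.4 m (single drainage).
U > 60%: T_v = 1.781 − 0.933·log₁₀(100 − 63) = 0.31787.
t = T_v·H_d²/c_v = 0.31787×6.4²/5.5 = 2.367 years.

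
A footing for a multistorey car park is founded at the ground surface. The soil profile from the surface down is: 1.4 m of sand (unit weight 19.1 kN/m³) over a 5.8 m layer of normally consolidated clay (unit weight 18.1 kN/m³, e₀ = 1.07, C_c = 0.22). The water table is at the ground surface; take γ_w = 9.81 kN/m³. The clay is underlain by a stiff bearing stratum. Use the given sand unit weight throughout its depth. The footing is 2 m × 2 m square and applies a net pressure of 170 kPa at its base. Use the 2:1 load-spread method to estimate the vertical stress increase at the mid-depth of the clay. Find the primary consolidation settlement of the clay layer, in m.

S_c ≈ 0.102 m

Mid-depth of clay below the ground surface: z = 1.4 + 5.8/2 = 4.3 m.
Total vertical stress at mid-clay: σ_v = 19.1×1.4 + 18.1×2.9 = 79.23 kPa.
Pore pressure: u = 9.81×(4.3 − 0) = 42.183 kPa.
Initial effective stress: σ'_0 = σ_v − u = 79.23 − 42.183 = 37.047 kPa.
Stress increase at mid-clay by the 2:1 spreading method:
Δσ = qBL/((B+z)(L+z)) = 170×2×2/((2+4.3)(2+4.3)) = 17.133 kPa
Final effective stress: σ'_f = σ'_0 + Δσ = 37.047 + 17.133 = 54.18 kPa.
Normally consolidated clay, so the full stress increment lies on the virgin compression line:
S_c = C_c·H/(1+e₀)·log₁₀(σ'_f/σ'_0) = 0.22×5.8/(1+1.07)×log₁₀(54.18/37.047)
    = 0.61643 × 0.16509 = 0.1018 m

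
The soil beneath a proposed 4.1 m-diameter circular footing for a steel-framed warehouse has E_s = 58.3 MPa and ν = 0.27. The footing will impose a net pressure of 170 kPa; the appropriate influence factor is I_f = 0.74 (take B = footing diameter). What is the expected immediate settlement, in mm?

Immediate (elastic) settlement: S_e = q·B·(1−ν²)/E_s · I_f.
E_s = 58.3 MPa = 58300 kPa.
S_e = 170 × 4.1 × (1 − 0.27²) / 58300 × 0.74
    = 170 × 4.1 × 0.9271 / 58300 × 0.74
    = 0.008202 m = 8.202 mm

S_e ≈ 8.2 mm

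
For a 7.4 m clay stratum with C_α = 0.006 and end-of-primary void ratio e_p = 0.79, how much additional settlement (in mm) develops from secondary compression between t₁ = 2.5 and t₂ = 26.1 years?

Secondary compression: S_s = C_α·H/(1+e_p)·log₁₀(t₂/t₁)
S_s = 0.006×7.4/(1+0.79)×log₁₀(26.1/2.5)
    = 0.0248 × 1.019 = 0.02527 m

S_s ≈ 25.3 mm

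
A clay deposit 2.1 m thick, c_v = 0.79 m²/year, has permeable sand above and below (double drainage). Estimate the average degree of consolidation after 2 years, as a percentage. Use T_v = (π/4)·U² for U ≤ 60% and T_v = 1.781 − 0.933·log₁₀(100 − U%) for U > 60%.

U ≈ 97.6 %

Drainage path length: H_d = H/2 = 1.05 m (double drainage).
T_v = c_v·t/H_d² = 0.79×2/1.05² = 1.4331.
T_v = 1.4331 corresponds to the U > 60% branch:
U = 1 − 10^((1.781 − T_v)/0.933)/100 = 0.9764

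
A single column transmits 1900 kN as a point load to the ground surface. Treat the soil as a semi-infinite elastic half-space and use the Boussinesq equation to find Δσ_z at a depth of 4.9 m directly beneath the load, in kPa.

Δσ_z ≈ 37.8 kPa

Boussinesq vertical stress below a point load on an elastic half-space:
Δσ_z = 3P/(2πz²) · [1 + (r/z)²]^(−5/2)
r/z = 0/4.9 = 0; [1+(r/z)²]^(−5/2) = 1.
Δσ_z = 3×1900/(2π×4.9²) × 1 = 37.784 × 1 = 37.78 kPa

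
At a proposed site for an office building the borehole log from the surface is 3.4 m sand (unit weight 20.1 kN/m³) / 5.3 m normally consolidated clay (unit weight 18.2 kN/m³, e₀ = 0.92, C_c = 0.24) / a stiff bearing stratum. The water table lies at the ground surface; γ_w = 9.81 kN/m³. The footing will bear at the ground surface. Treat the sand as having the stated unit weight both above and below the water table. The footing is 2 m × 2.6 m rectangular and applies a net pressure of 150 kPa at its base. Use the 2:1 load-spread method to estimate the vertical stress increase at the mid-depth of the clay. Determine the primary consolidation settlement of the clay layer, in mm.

S_c ≈ 51.4 mm

Mid-depth of clay below the ground surface: z = 3.4 + 5.3/2 = 6.05 m.
Total vertical stress at mid-clay: σ_v = 20.1×3.4 + 18.2×2.65 = 116.57 kPa.
Pore pressure: u = 9.81×(6.05 − 0) = 59.351 kPa.
Initial effective stress: σ'_0 = σ_v − u = 116.57 − 59.351 = 57.219 kPa.
Stress increase at mid-clay by the 2:1 spreading method:
Δσ = qBL/((B+z)(L+z)) = 150×2×2.6/((2+6.05)(2.6+6.05)) = 11.202 kPa
Final effective stress: σ'_f = σ'_0 + Δσ = 57.219 + 11.202 = 68.421 kPa.
Normally consolidated clay, so the full stress increment lies on the virgin compression line:
S_c = C_c·H/(1+e₀)·log₁₀(σ'_f/σ'_0) = 0.24×5.3/(1+0.92)×log₁₀(68.421/57.219)
    = 0.6625 × 0.077649 = 0.05144 m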